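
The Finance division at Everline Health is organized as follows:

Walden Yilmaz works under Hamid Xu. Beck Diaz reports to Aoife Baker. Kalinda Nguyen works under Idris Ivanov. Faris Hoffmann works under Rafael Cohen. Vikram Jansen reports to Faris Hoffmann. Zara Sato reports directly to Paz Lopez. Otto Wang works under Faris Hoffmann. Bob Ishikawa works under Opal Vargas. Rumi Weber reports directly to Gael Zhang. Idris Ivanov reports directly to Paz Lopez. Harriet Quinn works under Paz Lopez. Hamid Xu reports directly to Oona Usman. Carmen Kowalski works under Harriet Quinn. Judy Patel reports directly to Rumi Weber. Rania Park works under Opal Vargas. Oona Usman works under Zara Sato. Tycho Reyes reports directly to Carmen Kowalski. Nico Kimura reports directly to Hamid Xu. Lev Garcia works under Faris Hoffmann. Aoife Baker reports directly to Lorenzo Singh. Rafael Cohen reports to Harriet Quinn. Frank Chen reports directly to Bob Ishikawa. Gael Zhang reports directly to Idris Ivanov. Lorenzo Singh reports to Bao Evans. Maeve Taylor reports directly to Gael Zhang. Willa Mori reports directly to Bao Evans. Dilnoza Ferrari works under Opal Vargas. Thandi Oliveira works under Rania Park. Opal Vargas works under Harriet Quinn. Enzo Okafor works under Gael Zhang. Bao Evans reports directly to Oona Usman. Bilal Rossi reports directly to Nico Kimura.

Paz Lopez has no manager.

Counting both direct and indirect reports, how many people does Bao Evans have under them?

4

Bao Evans directly manages Lorenzo Singh, Willa Mori. Under Lorenzo Singh: Aoife Baker, Beck Diaz (2). Willa Mori has no reports. So Bao Evans's organization is 2 direct reports plus everyone under them: 3 + 1 = 4.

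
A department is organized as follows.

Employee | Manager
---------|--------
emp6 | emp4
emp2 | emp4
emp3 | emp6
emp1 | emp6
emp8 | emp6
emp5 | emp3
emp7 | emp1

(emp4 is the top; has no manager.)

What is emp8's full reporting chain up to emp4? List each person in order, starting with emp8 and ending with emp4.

emp8 reports to emp6. emp6 reports to emp4. emp4 is at the top.

emp8 -> emp6 -> emp4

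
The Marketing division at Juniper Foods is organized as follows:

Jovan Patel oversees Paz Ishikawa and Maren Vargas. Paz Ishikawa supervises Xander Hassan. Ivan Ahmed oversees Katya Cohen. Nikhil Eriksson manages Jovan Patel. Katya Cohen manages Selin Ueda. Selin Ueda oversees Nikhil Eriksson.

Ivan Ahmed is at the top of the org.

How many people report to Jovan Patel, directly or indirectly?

Jovan Patel directly manages Paz Ishikawa, Maren Vargas. Under Paz Ishikawa: Xander Hassan (1). Maren Vargas has no reports. So Jovan Patel's organization is 2 direct reports plus everyone under them: 2 + 1 = 3.

3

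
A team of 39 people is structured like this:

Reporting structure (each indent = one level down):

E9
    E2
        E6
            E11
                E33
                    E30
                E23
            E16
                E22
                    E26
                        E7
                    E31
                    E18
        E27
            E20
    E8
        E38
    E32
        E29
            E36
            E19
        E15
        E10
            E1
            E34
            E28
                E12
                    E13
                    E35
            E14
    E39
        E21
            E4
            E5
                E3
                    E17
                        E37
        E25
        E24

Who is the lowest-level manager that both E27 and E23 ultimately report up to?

E2

E27's chain of managers is E2, E9. E23's chain of managers is E11, E6, E2, E9. The first manager that appears in both chains is E2.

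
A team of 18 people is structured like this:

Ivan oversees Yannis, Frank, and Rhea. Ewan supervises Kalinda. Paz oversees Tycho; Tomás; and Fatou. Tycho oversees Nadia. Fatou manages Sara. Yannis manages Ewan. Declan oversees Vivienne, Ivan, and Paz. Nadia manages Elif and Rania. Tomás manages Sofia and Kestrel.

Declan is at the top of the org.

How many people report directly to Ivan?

Ivan directly manages Yannis, Frank, Rhea. That is 3 direct reports.

3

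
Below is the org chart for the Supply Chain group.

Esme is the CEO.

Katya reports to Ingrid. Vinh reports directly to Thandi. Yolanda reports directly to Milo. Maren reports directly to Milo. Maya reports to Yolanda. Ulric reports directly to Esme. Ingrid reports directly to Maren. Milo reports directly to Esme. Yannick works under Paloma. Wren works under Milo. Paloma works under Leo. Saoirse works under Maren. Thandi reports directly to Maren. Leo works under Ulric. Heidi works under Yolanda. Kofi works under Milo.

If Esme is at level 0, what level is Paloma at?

Chain from Paloma up to Esme: Paloma → Leo → Ulric → Esme. That is 3 steps up, so Paloma is 3 levels below Esme.

3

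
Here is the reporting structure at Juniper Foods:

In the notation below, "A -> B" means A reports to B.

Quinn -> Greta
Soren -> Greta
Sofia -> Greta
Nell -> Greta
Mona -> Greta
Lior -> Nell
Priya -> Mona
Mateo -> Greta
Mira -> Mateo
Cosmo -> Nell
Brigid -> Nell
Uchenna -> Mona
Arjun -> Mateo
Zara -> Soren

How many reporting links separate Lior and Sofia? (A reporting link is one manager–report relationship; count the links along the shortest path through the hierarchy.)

Lior is 2 levels below Greta, and Sofia is 1 level below Greta (their lowest common manager). The shortest path runs up from Lior to Greta and back down to Sofia: 2 + 1 = 3 links.

3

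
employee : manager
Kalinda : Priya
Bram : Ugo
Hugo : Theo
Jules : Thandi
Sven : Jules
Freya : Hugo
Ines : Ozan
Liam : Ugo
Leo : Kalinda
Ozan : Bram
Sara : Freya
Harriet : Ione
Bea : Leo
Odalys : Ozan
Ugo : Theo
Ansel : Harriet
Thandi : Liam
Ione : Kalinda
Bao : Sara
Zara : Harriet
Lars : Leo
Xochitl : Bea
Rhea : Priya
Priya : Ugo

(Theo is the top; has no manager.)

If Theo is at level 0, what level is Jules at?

Chain from Jules up to Theo: Jules → Thandi → Liam → Ugo → Theo. That is 4 steps up, so Jules is 4 levels below Theo.

4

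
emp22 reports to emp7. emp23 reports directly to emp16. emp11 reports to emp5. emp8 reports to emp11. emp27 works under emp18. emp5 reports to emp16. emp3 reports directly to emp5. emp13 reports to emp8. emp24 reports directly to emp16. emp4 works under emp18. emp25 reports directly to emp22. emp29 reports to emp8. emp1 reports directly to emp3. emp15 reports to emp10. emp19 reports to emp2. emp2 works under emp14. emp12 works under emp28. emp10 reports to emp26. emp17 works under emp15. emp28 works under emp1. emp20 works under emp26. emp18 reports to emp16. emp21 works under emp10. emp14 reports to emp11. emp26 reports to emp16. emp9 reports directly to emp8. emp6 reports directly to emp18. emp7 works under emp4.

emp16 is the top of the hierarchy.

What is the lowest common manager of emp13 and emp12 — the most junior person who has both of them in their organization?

emp5

emp13's chain of managers is emp8, emp11, emp5, emp16. emp12's chain of managers is emp28, emp1, emp3, emp5, emp16. The first manager that appears in both chains is emp5.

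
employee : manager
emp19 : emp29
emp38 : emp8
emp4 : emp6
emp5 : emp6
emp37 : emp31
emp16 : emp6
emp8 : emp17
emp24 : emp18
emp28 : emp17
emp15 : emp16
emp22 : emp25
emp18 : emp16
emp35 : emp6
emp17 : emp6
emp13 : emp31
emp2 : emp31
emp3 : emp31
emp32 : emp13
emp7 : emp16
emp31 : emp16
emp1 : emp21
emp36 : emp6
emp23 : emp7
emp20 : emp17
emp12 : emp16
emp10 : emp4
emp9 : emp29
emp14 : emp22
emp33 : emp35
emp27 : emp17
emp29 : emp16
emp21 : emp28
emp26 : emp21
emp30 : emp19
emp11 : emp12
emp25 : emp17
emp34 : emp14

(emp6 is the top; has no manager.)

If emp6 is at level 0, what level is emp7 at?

2

Chain from emp7 up to emp6: emp7 → emp16 → emp6. That is 2 steps up, so emp7 is 2 levels below emp6.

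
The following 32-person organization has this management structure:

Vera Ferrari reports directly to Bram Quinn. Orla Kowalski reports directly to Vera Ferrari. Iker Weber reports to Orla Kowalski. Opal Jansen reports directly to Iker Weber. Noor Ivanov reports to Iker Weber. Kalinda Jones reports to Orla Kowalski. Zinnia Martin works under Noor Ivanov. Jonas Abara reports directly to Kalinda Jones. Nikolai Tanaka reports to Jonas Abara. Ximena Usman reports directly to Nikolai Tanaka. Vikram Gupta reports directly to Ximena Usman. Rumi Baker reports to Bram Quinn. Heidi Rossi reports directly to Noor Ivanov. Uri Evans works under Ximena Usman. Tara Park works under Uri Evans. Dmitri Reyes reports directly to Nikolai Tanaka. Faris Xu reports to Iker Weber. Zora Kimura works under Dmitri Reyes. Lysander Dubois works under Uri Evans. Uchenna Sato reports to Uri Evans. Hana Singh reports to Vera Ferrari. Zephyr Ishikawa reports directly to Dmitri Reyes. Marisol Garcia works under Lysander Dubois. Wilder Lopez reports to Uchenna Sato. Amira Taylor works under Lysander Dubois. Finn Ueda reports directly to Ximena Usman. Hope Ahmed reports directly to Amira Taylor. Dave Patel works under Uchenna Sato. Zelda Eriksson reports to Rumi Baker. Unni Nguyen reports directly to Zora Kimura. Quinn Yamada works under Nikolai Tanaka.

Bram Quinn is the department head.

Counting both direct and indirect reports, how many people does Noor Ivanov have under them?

Noor Ivanov directly manages Zinnia Martin, Heidi Rossi. Zinnia Martin has no reports. Heidi Rossi has no reports. So Noor Ivanov's organization is 2 direct reports plus everyone under them: 1 + 1 = 2.

2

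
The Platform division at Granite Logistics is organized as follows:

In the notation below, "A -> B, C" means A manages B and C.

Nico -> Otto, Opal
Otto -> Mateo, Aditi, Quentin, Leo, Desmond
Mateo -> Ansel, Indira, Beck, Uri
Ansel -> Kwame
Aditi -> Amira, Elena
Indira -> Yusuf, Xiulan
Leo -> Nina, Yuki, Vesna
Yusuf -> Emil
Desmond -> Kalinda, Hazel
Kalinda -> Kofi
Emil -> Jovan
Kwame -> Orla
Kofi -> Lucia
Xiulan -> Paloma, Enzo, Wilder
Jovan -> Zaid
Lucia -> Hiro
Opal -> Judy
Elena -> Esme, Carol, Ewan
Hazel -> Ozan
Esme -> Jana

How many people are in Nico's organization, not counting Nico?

Nico directly manages Otto, Opal. Under Otto: Desmond, Hazel, Ozan, Kalinda, Kofi, Lucia, Hiro, Leo, Vesna, Yuki, Nina, Quentin, Aditi, Elena, Ewan, Carol, Esme, Jana, Amira, Mateo, Uri, Beck, Indira, Xiulan, Wilder, Enzo, Paloma, Yusuf, Emil, Jovan, Zaid, Ansel, Kwame, Orla (34). Under Opal: Judy (1). So Nico's organization is 2 direct reports plus everyone under them: 35 + 2 = 37.

37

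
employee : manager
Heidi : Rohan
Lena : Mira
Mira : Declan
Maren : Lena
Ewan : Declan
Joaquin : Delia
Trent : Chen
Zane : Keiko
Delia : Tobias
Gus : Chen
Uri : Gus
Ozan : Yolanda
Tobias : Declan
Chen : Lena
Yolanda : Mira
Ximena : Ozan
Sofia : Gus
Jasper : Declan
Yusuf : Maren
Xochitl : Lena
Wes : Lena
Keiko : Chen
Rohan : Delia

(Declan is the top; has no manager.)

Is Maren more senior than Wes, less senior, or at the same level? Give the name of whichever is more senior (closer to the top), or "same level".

same level

Both Maren and Wes are 3 levels below Declan.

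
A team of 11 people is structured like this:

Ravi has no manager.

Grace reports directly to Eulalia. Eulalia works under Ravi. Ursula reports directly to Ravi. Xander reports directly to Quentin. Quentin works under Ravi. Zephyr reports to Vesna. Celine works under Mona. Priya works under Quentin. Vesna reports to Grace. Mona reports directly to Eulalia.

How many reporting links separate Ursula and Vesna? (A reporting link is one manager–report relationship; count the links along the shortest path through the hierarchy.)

4

Ursula is 1 level below Ravi, and Vesna is 3 levels below Ravi (their lowest common manager). The shortest path runs up from Ursula to Ravi and back down to Vesna: 1 + 3 = 4 links.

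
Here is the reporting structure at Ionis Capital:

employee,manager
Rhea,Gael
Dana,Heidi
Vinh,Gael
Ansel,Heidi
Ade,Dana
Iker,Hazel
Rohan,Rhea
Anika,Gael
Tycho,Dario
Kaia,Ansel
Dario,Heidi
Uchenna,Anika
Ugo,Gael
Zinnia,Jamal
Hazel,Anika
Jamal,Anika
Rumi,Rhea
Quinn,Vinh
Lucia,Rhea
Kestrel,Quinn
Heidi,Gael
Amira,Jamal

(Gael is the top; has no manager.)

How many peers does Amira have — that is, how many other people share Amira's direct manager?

Amira reports to Jamal. Jamal's other direct reports are Zinnia — 1 peer.

1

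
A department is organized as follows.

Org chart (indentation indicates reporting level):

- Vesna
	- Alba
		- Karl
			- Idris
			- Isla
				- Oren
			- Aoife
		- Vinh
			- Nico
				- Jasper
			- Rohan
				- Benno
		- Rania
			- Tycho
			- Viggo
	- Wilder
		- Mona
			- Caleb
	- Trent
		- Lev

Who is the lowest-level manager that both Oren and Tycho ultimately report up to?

Alba

Oren's chain of managers is Isla, Karl, Alba, Vesna. Tycho's chain of managers is Rania, Alba, Vesna. The first manager that appears in both chains is Alba.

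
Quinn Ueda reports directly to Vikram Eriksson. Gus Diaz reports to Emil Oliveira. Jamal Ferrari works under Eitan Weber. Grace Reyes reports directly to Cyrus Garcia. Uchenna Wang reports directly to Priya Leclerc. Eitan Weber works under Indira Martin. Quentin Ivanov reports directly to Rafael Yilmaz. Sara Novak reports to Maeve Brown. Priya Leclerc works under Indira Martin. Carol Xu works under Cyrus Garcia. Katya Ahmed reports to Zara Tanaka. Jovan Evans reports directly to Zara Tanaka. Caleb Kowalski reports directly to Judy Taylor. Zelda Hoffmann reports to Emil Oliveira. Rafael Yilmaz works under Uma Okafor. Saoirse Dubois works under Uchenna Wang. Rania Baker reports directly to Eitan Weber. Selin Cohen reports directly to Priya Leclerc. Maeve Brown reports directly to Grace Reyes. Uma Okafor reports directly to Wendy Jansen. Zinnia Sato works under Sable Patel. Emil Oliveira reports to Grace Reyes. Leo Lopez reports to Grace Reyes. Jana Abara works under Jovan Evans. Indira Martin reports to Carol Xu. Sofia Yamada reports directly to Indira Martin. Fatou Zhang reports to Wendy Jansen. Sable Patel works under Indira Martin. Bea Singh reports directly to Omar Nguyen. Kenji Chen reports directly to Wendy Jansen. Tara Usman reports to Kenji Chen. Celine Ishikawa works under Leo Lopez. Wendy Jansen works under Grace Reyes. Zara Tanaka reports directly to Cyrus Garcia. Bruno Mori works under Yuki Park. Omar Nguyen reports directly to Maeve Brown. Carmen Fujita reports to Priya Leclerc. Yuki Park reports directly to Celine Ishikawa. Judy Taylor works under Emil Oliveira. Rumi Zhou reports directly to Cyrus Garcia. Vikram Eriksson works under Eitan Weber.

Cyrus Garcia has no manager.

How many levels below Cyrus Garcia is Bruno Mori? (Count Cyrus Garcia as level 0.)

Chain from Bruno Mori up to Cyrus Garcia: Bruno Mori → Yuki Park → Celine Ishikawa → Leo Lopez → Grace Reyes → Cyrus Garcia. That is 5 steps up, so Bruno Mori is 5 levels below Cyrus Garcia.

5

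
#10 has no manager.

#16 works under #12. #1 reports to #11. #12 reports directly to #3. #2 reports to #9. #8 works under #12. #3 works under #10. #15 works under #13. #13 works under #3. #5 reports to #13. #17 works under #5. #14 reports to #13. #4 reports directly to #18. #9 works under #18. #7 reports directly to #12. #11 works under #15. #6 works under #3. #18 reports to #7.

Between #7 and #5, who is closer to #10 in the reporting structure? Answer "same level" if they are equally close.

same level

Both #7 and #5 are 3 levels below #10.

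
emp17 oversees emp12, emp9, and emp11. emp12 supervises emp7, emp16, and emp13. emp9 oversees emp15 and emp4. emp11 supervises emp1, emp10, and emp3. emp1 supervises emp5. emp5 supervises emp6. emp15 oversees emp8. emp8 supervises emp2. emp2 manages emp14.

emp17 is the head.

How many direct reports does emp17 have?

emp17 directly manages emp12, emp9, emp11. That is 3 direct reports.

3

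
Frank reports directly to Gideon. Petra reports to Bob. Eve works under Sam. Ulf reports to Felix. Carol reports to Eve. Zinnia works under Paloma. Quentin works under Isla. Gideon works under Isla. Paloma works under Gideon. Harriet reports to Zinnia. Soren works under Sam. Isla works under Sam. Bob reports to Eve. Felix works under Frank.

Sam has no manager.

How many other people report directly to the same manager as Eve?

2

Eve reports to Sam. Sam's other direct reports are Isla, Soren — 2 peers.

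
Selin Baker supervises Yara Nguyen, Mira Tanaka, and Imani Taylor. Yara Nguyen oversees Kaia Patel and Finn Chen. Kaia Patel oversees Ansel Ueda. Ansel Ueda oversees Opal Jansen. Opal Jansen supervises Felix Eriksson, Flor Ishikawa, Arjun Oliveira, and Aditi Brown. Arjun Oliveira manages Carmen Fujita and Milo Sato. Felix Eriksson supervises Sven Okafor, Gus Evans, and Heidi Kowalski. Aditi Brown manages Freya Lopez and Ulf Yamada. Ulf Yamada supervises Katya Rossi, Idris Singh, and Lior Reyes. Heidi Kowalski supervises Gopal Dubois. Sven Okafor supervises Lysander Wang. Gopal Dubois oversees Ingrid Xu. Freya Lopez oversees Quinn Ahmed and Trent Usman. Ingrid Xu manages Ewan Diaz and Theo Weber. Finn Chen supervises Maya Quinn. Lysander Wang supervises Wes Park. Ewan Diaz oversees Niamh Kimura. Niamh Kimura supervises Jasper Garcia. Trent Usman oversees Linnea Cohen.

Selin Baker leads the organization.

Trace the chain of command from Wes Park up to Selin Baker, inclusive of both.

Wes Park -> Lysander Wang -> Sven Okafor -> Felix Eriksson -> Opal Jansen -> Ansel Ueda -> Kaia Patel -> Yara Nguyen -> Selin Baker

Wes Park reports to Lysander Wang. Lysander Wang reports to Sven Okafor. Sven Okafor reports to Felix Eriksson. Felix Eriksson reports to Opal Jansen. Opal Jansen reports to Ansel Ueda. Ansel Ueda reports to Kaia Patel. Kaia Patel reports to Yara Nguyen. Yara Nguyen reports to Selin Baker. Selin Baker is at the top.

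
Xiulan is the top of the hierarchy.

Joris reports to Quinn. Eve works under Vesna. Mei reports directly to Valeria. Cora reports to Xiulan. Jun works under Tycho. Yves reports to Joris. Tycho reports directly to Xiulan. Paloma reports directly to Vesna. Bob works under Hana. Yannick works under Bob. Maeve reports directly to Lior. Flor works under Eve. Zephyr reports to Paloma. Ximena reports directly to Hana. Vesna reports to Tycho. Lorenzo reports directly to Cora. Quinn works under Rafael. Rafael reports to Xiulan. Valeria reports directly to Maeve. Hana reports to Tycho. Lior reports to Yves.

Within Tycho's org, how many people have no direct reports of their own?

The people in Tycho's organization with no one reporting to them are Jun, Ximena, Yannick, Zephyr, Flor. That is 5.

5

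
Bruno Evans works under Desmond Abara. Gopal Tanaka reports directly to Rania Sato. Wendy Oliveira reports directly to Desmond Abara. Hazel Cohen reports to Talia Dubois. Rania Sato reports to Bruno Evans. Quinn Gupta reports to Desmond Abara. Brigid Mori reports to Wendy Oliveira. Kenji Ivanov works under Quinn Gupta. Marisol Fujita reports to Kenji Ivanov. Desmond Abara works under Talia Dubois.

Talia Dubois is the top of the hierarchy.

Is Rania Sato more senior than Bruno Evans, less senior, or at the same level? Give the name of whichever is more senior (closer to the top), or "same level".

Rania Sato is 3 levels below Talia Dubois; Bruno Evans is 2. Bruno Evans is higher.

Bruno Evans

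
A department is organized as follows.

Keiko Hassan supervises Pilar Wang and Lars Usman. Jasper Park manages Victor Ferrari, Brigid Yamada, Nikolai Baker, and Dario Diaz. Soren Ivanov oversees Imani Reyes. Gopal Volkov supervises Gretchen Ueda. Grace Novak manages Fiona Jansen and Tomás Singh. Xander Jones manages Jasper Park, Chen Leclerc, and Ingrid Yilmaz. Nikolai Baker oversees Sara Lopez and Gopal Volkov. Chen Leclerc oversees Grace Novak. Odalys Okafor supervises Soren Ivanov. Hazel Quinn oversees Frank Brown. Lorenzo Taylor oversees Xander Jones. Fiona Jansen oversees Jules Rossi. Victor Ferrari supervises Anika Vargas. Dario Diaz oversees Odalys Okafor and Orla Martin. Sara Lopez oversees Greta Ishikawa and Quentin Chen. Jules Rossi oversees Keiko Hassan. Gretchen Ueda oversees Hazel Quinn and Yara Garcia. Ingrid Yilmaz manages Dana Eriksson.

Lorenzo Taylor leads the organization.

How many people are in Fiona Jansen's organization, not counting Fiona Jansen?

4

Fiona Jansen directly manages Jules Rossi. Under Jules Rossi: Keiko Hassan, Lars Usman, Pilar Wang (3). That's 4 in total.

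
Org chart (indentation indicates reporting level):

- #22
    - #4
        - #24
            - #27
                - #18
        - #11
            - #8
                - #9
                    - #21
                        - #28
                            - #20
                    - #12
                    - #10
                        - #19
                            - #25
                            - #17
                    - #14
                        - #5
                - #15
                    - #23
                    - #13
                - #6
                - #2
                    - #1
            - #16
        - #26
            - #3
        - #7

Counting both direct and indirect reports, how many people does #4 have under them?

26

#4 directly manages #24, #11, #26, #7. Under #24: #27, #18 (2). Under #11: #16, #8, #2, #1, #6, #15, #13, #23, #9, #14, #5, #10, #19, #17, #25, #12, #21, #28, #20 (19). Under #26: #3 (1). #7 has no reports. So #4's organization is 4 direct reports plus everyone under them: 3 + 20 + 2 + 1 = 26.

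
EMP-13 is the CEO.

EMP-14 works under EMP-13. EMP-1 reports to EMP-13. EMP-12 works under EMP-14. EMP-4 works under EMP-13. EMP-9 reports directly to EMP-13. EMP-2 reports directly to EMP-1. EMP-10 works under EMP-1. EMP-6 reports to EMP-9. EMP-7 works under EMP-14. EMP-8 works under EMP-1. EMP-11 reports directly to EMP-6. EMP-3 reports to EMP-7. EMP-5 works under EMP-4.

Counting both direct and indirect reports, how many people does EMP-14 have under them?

3

EMP-14 directly manages EMP-12, EMP-7. EMP-12 has no reports. Under EMP-7: EMP-3 (1). So EMP-14's organization is 2 direct reports plus everyone under them: 1 + 2 = 3.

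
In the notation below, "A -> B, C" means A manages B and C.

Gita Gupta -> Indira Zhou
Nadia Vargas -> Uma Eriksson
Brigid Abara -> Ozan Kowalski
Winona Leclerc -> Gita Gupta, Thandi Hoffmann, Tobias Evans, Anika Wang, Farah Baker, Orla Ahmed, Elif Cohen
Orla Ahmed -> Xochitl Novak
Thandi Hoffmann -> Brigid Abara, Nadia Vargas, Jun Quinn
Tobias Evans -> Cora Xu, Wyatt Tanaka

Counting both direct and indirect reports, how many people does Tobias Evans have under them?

Tobias Evans directly manages Cora Xu, Wyatt Tanaka. Cora Xu has no reports. Wyatt Tanaka has no reports. So Tobias Evans's organization is 2 direct reports plus everyone under them: 1 + 1 = 2.

2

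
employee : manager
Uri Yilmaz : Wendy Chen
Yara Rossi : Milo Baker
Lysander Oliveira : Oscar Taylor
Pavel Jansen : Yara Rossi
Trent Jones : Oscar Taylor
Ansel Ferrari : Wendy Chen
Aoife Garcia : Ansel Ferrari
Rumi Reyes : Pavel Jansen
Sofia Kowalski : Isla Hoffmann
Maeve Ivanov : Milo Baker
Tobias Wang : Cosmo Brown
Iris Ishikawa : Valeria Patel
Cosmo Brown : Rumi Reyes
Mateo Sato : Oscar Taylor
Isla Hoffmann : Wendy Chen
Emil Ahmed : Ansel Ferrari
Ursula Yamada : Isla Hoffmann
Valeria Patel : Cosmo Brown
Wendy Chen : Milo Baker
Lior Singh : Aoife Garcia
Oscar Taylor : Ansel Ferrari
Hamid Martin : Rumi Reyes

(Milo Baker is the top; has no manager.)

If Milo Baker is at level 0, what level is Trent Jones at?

Chain from Trent Jones up to Milo Baker: Trent Jones → Oscar Taylor → Ansel Ferrari → Wendy Chen → Milo Baker. That is 4 steps up, so Trent Jones is 4 levels below Milo Baker.

4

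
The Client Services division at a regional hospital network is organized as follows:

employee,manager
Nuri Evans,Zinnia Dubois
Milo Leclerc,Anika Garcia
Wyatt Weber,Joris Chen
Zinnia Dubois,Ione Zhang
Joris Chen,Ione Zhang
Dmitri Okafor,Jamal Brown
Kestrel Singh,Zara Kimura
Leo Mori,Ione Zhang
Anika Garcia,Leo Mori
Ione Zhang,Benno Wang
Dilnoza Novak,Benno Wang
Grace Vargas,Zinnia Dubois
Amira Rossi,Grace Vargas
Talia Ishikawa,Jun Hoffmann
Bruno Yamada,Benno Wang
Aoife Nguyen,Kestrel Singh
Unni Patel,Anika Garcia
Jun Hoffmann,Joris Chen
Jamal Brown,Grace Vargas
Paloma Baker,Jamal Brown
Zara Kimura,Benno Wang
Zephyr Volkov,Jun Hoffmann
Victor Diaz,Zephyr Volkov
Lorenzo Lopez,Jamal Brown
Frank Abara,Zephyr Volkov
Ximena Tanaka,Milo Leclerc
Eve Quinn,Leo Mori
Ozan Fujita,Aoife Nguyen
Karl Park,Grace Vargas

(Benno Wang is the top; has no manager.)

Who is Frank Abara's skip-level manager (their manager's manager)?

Jun Hoffmann

Frank Abara reports to Zephyr Volkov, and Zephyr Volkov reports to Jun Hoffmann. So Frank Abara's skip-level manager is Jun Hoffmann.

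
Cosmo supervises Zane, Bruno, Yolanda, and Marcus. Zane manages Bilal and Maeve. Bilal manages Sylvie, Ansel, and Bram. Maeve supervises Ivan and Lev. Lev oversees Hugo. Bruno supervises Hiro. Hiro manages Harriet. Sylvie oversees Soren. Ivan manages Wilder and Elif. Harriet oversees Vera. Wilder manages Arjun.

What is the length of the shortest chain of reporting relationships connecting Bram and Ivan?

4

Bram is 2 levels below Zane, and Ivan is 2 levels below Zane (their lowest common manager). The shortest path runs up from Bram to Zane and back down to Ivan: 2 + 2 = 4 links.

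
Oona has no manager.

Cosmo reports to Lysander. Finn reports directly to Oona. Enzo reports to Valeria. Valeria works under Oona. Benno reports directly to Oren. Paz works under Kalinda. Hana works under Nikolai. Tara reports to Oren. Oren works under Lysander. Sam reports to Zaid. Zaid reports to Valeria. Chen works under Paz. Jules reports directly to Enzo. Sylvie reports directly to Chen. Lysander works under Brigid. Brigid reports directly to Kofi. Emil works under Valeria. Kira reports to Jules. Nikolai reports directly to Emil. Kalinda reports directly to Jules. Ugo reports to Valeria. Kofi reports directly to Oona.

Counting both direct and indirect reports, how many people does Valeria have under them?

13

Valeria directly manages Zaid, Emil, Enzo, Ugo. Under Zaid: Sam (1). Under Emil: Nikolai, Hana (2). Under Enzo: Jules, Kira, Kalinda, Paz, Chen, Sylvie (6). Ugo has no reports. So Valeria's organization is 4 direct reports plus everyone under them: 2 + 3 + 7 + 1 = 13.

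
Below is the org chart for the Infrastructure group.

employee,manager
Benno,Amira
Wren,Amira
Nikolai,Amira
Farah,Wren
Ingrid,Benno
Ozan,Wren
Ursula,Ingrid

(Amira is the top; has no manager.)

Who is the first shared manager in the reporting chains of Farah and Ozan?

Wren

Farah's chain of managers is Wren, Amira. Ozan's chain of managers is Wren, Amira. The first manager that appears in both chains is Wren.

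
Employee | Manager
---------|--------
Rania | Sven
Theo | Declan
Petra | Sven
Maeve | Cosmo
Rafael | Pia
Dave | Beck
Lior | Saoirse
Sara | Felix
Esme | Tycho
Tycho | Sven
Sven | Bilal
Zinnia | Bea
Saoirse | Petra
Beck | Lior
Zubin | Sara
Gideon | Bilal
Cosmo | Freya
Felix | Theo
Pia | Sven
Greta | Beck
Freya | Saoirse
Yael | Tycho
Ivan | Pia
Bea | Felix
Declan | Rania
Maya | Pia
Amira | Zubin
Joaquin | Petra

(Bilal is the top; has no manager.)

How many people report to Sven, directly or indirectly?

Sven directly manages Petra, Pia, Tycho, Rania. Under Petra: Joaquin, Saoirse, Freya, Cosmo, Maeve, Lior, Beck, Dave, Greta (9). Under Pia: Maya, Rafael, Ivan (3). Under Tycho: Yael, Esme (2). Under Rania: Declan, Theo, Felix, Sara, Zubin, Amira, Bea, Zinnia (8). So Sven's organization is 4 direct reports plus everyone under them: 10 + 4 + 3 + 9 = 26.

26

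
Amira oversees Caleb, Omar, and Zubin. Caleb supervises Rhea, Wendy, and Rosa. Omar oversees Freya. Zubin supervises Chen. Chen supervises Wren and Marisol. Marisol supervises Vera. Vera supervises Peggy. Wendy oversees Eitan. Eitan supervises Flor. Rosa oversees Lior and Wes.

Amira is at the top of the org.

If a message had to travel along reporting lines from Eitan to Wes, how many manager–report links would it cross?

Eitan is 2 levels below Caleb, and Wes is 2 levels below Caleb (their lowest common manager). The shortest path runs up from Eitan to Caleb and back down to Wes: 2 + 2 = 4 links.

4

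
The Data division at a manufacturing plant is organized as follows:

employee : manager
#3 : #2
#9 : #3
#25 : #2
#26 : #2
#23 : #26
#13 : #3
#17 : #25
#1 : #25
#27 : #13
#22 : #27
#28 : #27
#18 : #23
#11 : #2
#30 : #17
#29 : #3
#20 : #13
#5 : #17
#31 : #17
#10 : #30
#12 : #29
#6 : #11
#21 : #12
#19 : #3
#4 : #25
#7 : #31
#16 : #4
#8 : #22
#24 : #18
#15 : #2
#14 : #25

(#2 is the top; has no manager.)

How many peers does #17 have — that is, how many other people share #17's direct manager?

3

#17 reports to #25. #25's other direct reports are #1, #4, #14 — 3 peers.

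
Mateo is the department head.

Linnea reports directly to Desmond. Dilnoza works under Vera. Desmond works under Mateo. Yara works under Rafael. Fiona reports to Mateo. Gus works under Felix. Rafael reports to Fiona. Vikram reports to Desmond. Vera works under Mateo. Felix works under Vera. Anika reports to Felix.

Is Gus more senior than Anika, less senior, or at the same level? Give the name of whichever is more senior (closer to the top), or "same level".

Both Gus and Anika are 3 levels below Mateo.

same level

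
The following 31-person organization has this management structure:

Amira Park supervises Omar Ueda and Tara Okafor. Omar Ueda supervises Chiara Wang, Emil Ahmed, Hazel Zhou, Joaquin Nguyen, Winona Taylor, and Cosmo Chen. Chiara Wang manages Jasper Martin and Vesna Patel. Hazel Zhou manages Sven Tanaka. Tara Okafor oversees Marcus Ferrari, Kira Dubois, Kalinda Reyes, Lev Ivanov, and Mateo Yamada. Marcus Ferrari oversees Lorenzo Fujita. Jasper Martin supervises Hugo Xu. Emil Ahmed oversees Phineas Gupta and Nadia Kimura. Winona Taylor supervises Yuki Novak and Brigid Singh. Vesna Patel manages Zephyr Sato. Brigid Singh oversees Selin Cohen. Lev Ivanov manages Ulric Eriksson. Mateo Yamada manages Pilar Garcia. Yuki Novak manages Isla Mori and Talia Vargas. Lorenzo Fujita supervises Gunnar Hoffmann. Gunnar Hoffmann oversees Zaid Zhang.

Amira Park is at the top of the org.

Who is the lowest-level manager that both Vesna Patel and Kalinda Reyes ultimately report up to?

Amira Park

Vesna Patel's chain of managers is Chiara Wang, Omar Ueda, Amira Park. Kalinda Reyes's chain of managers is Tara Okafor, Amira Park. The first manager that appears in both chains is Amira Park.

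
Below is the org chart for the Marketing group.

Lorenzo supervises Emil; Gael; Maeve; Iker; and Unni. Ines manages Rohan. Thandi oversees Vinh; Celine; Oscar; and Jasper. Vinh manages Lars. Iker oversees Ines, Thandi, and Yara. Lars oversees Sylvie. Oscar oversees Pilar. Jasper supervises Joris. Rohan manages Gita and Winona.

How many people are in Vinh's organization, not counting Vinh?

Vinh directly manages Lars. Under Lars: Sylvie (1). That's 2 in total.

2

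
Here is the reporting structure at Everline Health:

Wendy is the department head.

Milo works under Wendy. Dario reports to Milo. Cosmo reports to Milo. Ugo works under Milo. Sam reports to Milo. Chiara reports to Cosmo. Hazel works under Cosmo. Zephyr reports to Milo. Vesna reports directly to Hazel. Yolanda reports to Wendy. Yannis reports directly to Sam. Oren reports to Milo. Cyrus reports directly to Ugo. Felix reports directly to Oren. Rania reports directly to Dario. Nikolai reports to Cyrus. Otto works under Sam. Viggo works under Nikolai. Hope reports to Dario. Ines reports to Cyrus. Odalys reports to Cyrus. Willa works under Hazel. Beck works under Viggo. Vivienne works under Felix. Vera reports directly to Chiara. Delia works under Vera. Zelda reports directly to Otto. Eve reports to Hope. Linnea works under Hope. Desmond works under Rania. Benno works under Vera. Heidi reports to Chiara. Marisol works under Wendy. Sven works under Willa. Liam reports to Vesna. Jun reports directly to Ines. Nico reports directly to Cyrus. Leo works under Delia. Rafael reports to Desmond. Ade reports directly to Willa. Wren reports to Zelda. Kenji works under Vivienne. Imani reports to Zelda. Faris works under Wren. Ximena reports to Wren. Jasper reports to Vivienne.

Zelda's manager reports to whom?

Zelda reports to Otto, and Otto reports to Sam. So Zelda's skip-level manager is Sam.

Sam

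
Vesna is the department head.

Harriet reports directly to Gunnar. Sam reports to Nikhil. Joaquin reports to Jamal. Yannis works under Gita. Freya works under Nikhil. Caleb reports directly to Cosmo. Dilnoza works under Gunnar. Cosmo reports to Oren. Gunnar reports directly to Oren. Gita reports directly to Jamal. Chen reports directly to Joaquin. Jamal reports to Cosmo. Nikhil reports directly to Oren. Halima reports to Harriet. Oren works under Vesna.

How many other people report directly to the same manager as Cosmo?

Cosmo reports to Oren. Oren's other direct reports are Nikhil, Gunnar — 2 peers.

2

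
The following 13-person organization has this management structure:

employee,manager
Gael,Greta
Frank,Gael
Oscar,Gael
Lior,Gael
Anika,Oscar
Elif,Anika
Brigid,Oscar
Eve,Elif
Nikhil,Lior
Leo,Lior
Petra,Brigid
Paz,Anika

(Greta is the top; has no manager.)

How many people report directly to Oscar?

2

Oscar directly manages Anika, Brigid. That is 2 direct reports.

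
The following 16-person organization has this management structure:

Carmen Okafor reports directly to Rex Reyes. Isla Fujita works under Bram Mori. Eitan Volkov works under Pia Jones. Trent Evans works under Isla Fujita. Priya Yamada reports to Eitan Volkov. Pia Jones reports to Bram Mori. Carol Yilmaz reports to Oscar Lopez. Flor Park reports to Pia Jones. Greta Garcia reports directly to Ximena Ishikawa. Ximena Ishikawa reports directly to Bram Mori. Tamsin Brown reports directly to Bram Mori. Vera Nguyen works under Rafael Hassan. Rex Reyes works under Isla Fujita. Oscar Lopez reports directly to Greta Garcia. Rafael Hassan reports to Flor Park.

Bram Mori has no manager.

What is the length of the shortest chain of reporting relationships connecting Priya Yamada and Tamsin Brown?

Priya Yamada is 3 levels below Bram Mori, and Tamsin Brown is 1 level below Bram Mori (their lowest common manager). The shortest path runs up from Priya Yamada to Bram Mori and back down to Tamsin Brown: 3 + 1 = 4 links.

4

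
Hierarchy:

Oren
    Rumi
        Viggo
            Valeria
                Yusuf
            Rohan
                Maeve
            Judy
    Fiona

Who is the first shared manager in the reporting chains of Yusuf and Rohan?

Viggo

Yusuf's chain of managers is Valeria, Viggo, Rumi, Oren. Rohan's chain of managers is Viggo, Rumi, Oren. The first manager that appears in both chains is Viggo.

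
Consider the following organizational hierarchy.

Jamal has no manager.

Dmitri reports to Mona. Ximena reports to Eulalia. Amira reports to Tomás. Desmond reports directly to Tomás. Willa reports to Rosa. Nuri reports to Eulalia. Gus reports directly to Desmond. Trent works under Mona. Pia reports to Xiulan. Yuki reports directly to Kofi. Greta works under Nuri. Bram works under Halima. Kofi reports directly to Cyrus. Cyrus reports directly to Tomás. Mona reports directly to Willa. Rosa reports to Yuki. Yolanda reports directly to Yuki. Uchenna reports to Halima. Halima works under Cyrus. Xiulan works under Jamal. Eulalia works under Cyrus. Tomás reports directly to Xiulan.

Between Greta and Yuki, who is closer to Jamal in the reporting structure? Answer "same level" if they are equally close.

Greta is 6 levels below Jamal; Yuki is 5. Yuki is higher.

Yuki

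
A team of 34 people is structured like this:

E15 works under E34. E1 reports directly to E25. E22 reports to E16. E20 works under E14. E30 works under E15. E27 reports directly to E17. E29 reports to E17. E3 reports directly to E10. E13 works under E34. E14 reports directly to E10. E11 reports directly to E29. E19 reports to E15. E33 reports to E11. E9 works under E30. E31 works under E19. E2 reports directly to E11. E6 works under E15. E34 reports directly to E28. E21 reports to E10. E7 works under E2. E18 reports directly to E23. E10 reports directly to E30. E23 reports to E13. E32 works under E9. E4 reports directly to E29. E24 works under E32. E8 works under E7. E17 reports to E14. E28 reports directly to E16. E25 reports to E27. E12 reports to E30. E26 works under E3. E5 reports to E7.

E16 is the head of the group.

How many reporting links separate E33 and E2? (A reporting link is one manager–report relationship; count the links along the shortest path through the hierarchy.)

2

E33 is 1 level below E11, and E2 is 1 level below E11 (their lowest common manager). The shortest path runs up from E33 to E11 and back down to E2: 1 + 1 = 2 links.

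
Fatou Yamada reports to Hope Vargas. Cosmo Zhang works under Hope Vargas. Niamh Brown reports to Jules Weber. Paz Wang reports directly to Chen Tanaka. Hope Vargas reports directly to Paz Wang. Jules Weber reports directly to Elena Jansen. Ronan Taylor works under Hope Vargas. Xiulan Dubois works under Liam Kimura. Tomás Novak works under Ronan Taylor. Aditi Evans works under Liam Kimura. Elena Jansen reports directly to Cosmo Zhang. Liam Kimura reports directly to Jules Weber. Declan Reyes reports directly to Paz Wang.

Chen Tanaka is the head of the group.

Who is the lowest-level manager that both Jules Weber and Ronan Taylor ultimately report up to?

Hope Vargas

Jules Weber's chain of managers is Elena Jansen, Cosmo Zhang, Hope Vargas, Paz Wang, Chen Tanaka. Ronan Taylor's chain of managers is Hope Vargas, Paz Wang, Chen Tanaka. The first manager that appears in both chains is Hope Vargas.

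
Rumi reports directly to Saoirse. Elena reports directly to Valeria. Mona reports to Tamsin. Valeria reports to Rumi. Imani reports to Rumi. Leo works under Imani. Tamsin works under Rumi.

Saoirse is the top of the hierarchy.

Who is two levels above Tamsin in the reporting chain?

Saoirse

Tamsin reports to Rumi, and Rumi reports to Saoirse. So Tamsin's skip-level manager is Saoirse.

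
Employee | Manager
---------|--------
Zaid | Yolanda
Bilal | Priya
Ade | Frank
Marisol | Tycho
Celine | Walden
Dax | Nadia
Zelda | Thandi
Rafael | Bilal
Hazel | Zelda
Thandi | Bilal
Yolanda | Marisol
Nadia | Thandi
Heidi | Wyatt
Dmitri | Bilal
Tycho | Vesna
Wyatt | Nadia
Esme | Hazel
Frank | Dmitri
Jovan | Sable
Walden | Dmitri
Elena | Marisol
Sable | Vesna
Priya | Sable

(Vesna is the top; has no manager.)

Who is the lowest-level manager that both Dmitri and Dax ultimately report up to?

Bilal

Dmitri's chain of managers is Bilal, Priya, Sable, Vesna. Dax's chain of managers is Nadia, Thandi, Bilal, Priya, Sable, Vesna. The first manager that appears in both chains is Bilal.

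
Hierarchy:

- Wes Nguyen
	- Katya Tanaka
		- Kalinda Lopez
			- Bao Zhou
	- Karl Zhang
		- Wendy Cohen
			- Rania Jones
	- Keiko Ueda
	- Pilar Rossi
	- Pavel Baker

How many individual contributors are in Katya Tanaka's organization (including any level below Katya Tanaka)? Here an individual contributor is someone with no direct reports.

1

The only person in Katya Tanaka's organization with no one reporting to them is Bao Zhou. That is 1.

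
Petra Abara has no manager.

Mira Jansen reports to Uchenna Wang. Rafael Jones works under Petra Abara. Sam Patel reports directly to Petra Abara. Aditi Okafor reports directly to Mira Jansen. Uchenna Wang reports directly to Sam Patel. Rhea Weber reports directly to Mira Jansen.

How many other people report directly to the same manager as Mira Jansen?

0

Mira Jansen reports to Uchenna Wang, and Uchenna Wang has no other direct reports. Mira Jansen has 0 peers.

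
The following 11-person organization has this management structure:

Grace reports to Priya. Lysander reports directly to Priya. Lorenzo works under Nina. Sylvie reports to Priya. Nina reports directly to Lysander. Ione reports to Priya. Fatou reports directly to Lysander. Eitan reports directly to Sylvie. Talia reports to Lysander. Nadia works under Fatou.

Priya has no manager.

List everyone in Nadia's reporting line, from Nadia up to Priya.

Nadia -> Fatou -> Lysander -> Priya

Nadia reports to Fatou. Fatou reports to Lysander. Lysander reports to Priya. Priya is at the top.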